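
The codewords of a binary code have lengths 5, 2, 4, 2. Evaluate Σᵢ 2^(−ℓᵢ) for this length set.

With common denominator 2^5 = 32: Σ 2^(−ℓᵢ) = 1/32 + 8/32 + 2/32 + 8/32 = 19/32 = 0.59375.

0.59375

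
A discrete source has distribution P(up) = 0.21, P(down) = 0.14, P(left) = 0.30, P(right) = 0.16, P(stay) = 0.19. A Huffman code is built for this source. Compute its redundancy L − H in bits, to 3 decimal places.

0.031 bits

Entropy H = −Σ p log₂ p ≈ 2.2693 bits.
Huffman merges: 7/50+4/25→3/10; 19/100+21/100→2/5; 3/10+3/10→3/5; 2/5+3/5→1. L = 23/10 ≈ 2.3000.
L − H = 2.3000 − 2.2693 = 0.031 bits.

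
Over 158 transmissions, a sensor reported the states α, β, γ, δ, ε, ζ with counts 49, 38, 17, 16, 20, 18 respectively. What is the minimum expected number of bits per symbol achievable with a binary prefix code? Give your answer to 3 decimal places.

2.449 bits/symbol

Probabilities are the counts divided by 158.
Repeatedly combine the two least-probable nodes; the expected code length is the sum of the merged weights.
merge 8/79 + 17/158 → 33/158
merge 9/79 + 10/79 → 19/79
merge 33/158 + 19/79 → 71/158
merge 19/79 + 49/158 → 87/158
merge 71/158 + 87/158 → 1
L = 33/158 + 19/79 + 71/158 + 87/158 + 1 = 387/158 ≈ 2.449 bits/symbol.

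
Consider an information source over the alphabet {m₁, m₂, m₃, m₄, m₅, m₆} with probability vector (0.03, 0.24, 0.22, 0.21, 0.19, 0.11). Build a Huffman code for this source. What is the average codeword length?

2.47 bits/symbol

Repeatedly combine the two least-probable nodes; the expected code length is the sum of the merged weights.
merge 3/100 + 11/100 → 7/50
merge 7/50 + 19/100 → 33/100
merge 21/100 + 11/50 → 43/100
merge 6/25 + 33/100 → 57/100
merge 43/100 + 57/100 → 1
L = 7/50 + 33/100 + 43/100 + 57/100 + 1 = 247/100 = 2.47 bits/symbol.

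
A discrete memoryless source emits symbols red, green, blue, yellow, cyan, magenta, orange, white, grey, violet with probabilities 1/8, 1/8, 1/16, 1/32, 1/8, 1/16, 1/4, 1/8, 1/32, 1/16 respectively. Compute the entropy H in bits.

Each probability is a power of 1/2, so log₂(1/p) is an integer.
H = Σ p·log₂(1/p) = 1/8·3 + 1/8·3 + 1/16·4 + 1/32·5 + 1/8·3 + 1/16·4 + 1/4·2 + 1/8·3 + 1/32·5 + 1/16·4 = 3.0625 bits.

3.0625 bits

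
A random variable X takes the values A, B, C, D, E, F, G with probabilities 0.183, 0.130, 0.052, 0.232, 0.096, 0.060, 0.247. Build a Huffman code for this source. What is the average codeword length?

2.633 bits/symbol

Repeatedly combine the two least-probable nodes; the expected code length is the sum of the merged weights.
merge 13/250 + 3/50 → 14/125
merge 12/125 + 14/125 → 26/125
merge 13/100 + 183/1000 → 313/1000
merge 26/125 + 29/125 → 11/25
merge 247/1000 + 313/1000 → 14/25
merge 11/25 + 14/25 → 1
L = 14/125 + 26/125 + 313/1000 + 11/25 + 14/25 + 1 = 2633/1000 = 2.633 bits/symbol.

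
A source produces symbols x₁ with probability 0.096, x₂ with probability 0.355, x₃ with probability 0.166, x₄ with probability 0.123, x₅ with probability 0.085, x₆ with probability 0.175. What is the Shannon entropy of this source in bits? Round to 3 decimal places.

2.399 bits

H = −Σ pᵢ log₂ pᵢ.
−0.096·log₂(0.096) = 0.3246
−0.355·log₂(0.355) = 0.5304
−0.166·log₂(0.166) = 0.4301
−0.123·log₂(0.123) = 0.3719
−0.085·log₂(0.085) = 0.3023
−0.175·log₂(0.175) = 0.4401
Sum ≈ 2.3992 → 2.399 bits.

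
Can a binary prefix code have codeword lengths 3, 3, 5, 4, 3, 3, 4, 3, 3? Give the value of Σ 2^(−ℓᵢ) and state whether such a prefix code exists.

With common denominator 2^5 = 32: Σ 2^(−ℓᵢ) = 4/32 + 4/32 + 1/32 + 2/32 + 4/32 + 4/32 + 2/32 + 4/32 + 4/32 = 29/32 = 0.90625.
Kraft's inequality requires Σ ≤ 1; here Σ = 0.90625 ≤ 1, so such a prefix code exists.

0.90625; yes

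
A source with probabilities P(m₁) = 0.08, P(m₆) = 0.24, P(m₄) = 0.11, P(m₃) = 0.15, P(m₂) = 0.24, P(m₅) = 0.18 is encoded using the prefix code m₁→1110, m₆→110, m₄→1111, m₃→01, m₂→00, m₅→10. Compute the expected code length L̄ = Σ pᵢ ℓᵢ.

2.62 bits/symbol

L̄ = Σ pᵢ·ℓᵢ = 0.08·4 + 0.24·3 + 0.11·4 + 0.15·2 + 0.24·2 + 0.18·2 = 2.62 bits/symbol.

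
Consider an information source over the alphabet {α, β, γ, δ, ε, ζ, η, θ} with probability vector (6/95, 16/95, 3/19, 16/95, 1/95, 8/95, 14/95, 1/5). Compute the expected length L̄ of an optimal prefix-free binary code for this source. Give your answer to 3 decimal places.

2.863 bits/symbol

Repeatedly combine the two least-probable nodes; the expected code length is the sum of the merged weights.
merge 1/95 + 6/95 → 7/95
merge 7/95 + 8/95 → 3/19
merge 14/95 + 3/19 → 29/95
merge 3/19 + 16/95 → 31/95
merge 16/95 + 1/5 → 7/19
merge 29/95 + 31/95 → 12/19
merge 7/19 + 12/19 → 1
L = 7/95 + 3/19 + 29/95 + 31/95 + 7/19 + 12/19 + 1 = 272/95 ≈ 2.863 bits/symbol.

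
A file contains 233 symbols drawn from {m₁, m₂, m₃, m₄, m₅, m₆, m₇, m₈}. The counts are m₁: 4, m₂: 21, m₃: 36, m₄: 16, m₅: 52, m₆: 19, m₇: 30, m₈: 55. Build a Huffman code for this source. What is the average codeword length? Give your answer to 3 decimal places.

2.794 bits/symbol

Probabilities are the counts divided by 233.
Repeatedly combine the two least-probable nodes; the expected code length is the sum of the merged weights.
merge 4/233 + 16/233 → 20/233
merge 19/233 + 20/233 → 39/233
merge 21/233 + 30/233 → 51/233
merge 36/233 + 39/233 → 75/233
merge 51/233 + 52/233 → 103/233
merge 55/233 + 75/233 → 130/233
merge 103/233 + 130/233 → 1
L = 20/233 + 39/233 + 51/233 + 75/233 + 103/233 + 130/233 + 1 = 651/233 ≈ 2.794 bits/symbol.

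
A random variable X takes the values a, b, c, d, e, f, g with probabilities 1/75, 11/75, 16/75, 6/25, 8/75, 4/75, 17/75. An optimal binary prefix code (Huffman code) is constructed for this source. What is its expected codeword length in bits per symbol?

Repeatedly combine the two least-probable nodes; the expected code length is the sum of the merged weights.
merge 1/75 + 4/75 → 1/15
merge 1/15 + 8/75 → 13/75
merge 11/75 + 13/75 → 8/25
merge 16/75 + 17/75 → 11/25
merge 6/25 + 8/25 → 14/25
merge 11/25 + 14/25 → 1
L = 1/15 + 13/75 + 8/25 + 11/25 + 14/25 + 1 = 64/25 = 2.56 bits/symbol.

2.56 bits/symbol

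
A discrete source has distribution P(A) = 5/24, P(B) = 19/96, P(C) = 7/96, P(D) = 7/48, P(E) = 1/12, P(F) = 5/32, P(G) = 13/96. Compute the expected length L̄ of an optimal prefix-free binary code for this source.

Repeatedly combine the two least-probable nodes; the expected code length is the sum of the merged weights.
merge 7/96 + 1/12 → 5/32
merge 13/96 + 7/48 → 9/32
merge 5/32 + 5/32 → 5/16
merge 19/96 + 5/24 → 13/32
merge 9/32 + 5/16 → 19/32
merge 13/32 + 19/32 → 1
L = 5/32 + 9/32 + 5/16 + 13/32 + 19/32 + 1 = 11/4 = 2.75 bits/symbol.

2.75 bits/symbol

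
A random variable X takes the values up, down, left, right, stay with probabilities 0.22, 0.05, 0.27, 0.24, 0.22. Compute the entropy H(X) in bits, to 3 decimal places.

H = −Σ pᵢ log₂ pᵢ.
−0.22·log₂(0.22) = 0.4806
−0.05·log₂(0.05) = 0.2161
−0.27·log₂(0.27) = 0.5100
−0.24·log₂(0.24) = 0.4941
−0.22·log₂(0.22) = 0.4806
Sum ≈ 2.1814 → 2.181 bits.

2.181 bits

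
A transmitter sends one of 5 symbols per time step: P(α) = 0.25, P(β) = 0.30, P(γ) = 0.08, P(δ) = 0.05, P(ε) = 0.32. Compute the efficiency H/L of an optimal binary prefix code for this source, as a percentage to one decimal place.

96.5%

Entropy H = −Σ p log₂ p ≈ 2.0547 bits.
Huffman merges: 1/20+2/25→13/100; 13/100+1/4→19/50; 3/10+8/25→31/50; 19/50+31/50→1. L = 213/100 ≈ 2.1300.
Efficiency = H/L = 2.0547/2.1300 = 96.5%.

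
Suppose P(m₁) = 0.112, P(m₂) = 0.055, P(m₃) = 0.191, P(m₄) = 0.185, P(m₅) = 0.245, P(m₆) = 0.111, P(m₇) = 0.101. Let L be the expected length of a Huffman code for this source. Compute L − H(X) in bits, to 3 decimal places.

Entropy H = −Σ p log₂ p ≈ 2.6737 bits.
Huffman merges: 11/200+101/1000→39/250; 111/1000+14/125→223/1000; 39/250+37/200→341/1000; 191/1000+223/1000→207/500; 49/200+341/1000→293/500; 207/500+293/500→1. L = 68/25 ≈ 2.7200.
L − H = 2.7200 − 2.6737 = 0.046 bits.

0.046 bits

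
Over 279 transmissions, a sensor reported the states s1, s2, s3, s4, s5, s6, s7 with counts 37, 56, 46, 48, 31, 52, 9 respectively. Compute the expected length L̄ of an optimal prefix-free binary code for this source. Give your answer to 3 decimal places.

Probabilities are the counts divided by 279.
Repeatedly combine the two least-probable nodes; the expected code length is the sum of the merged weights.
merge 1/31 + 1/9 → 40/279
merge 37/279 + 40/279 → 77/279
merge 46/279 + 16/93 → 94/279
merge 52/279 + 56/279 → 12/31
merge 77/279 + 94/279 → 19/31
merge 12/31 + 19/31 → 1
L = 40/279 + 77/279 + 94/279 + 12/31 + 19/31 + 1 = 769/279 ≈ 2.756 bits/symbol.

2.756 bits/symbol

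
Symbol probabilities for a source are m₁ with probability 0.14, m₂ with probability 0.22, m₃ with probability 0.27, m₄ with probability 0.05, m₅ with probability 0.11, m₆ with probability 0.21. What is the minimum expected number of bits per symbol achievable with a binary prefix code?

2.46 bits/symbol

Repeatedly combine the two least-probable nodes; the expected code length is the sum of the merged weights.
merge 1/20 + 11/100 → 4/25
merge 7/50 + 4/25 → 3/10
merge 21/100 + 11/50 → 43/100
merge 27/100 + 3/10 → 57/100
merge 43/100 + 57/100 → 1
L = 4/25 + 3/10 + 43/100 + 57/100 + 1 = 123/50 = 2.46 bits/symbol.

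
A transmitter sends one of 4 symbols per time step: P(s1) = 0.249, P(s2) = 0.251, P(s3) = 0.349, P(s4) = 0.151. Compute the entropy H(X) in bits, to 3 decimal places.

H = −Σ pᵢ log₂ pᵢ.
−0.249·log₂(0.249) = 0.4994
−0.251·log₂(0.251) = 0.5006
−0.349·log₂(0.349) = 0.5300
−0.151·log₂(0.151) = 0.4118
Sum ≈ 1.9419 → 1.942 bits.

1.942 bits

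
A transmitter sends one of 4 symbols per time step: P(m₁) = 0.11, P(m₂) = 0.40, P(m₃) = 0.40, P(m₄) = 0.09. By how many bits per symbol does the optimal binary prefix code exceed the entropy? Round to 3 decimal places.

Entropy H = −Σ p log₂ p ≈ 1.7205 bits.
Huffman merges: 9/100+11/100→1/5; 1/5+2/5→3/5; 2/5+3/5→1. L = 9/5 ≈ 1.8000.
L − H = 1.8000 − 1.7205 = 0.080 bits.

0.080 bits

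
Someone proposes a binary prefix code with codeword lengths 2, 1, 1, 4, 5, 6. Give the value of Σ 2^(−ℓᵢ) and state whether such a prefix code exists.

With common denominator 2^6 = 64: Σ 2^(−ℓᵢ) = 16/64 + 32/64 + 32/64 + 4/64 + 2/64 + 1/64 = 87/64 = 1.359375.
Kraft's inequality requires Σ ≤ 1; here Σ = 1.359375 > 1, so no such prefix code exists.

1.359375; no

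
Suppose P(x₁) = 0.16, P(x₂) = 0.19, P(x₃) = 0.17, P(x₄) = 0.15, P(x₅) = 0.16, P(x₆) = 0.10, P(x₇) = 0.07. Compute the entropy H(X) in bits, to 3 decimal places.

H = −Σ pᵢ log₂ pᵢ.
−0.16·log₂(0.16) = 0.4230
−0.19·log₂(0.19) = 0.4552
−0.17·log₂(0.17) = 0.4346
−0.15·log₂(0.15) = 0.4105
−0.16·log₂(0.16) = 0.4230
−0.10·log₂(0.10) = 0.3322
−0.07·log₂(0.07) = 0.2686
Sum ≈ 2.7471 → 2.747 bits.

2.747 bits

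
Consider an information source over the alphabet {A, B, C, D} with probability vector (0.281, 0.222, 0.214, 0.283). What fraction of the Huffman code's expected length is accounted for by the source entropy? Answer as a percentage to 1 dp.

Entropy H = −Σ p log₂ p ≈ 1.9880 bits.
Huffman merges: 107/500+111/500→109/250; 281/1000+283/1000→141/250; 109/250+141/250→1. L = 2 ≈ 2.0000.
Efficiency = H/L = 1.9880/2.0000 = 99.4%.

99.4%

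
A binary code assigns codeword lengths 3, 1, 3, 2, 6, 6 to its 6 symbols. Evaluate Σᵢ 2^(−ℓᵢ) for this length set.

With common denominator 2^6 = 64: Σ 2^(−ℓᵢ) = 8/64 + 32/64 + 8/64 + 16/64 + 1/64 + 1/64 = 66/64 = 1.03125.

1.03125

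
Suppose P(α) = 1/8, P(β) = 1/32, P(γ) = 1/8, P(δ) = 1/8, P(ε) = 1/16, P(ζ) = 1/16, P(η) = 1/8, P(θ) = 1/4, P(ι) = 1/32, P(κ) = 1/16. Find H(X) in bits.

3.0625 bits

Each probability is a power of 1/2, so log₂(1/p) is an integer.
H = Σ p·log₂(1/p) = 1/8·3 + 1/32·5 + 1/8·3 + 1/8·3 + 1/16·4 + 1/16·4 + 1/8·3 + 1/4·2 + 1/32·5 + 1/16·4 = 3.0625 bits.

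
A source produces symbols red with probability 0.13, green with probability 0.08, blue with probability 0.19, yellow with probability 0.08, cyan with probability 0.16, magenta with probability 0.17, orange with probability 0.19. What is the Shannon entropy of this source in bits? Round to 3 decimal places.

2.734 bits

H = −Σ pᵢ log₂ pᵢ.
−0.13·log₂(0.13) = 0.3826
−0.08·log₂(0.08) = 0.2915
−0.19·log₂(0.19) = 0.4552
−0.08·log₂(0.08) = 0.2915
−0.16·log₂(0.16) = 0.4230
−0.17·log₂(0.17) = 0.4346
−0.19·log₂(0.19) = 0.4552
Sum ≈ 2.7337 → 2.734 bits.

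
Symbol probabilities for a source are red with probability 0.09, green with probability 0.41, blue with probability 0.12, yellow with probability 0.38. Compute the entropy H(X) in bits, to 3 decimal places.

1.738 bits

H = −Σ pᵢ log₂ pᵢ.
−0.09·log₂(0.09) = 0.3127
−0.41·log₂(0.41) = 0.5274
−0.12·log₂(0.12) = 0.3671
−0.38·log₂(0.38) = 0.5305
Sum ≈ 1.7376 → 1.738 bits.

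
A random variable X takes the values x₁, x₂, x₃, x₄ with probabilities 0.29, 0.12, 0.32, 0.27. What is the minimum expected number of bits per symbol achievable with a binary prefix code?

Repeatedly combine the two least-probable nodes; the expected code length is the sum of the merged weights.
merge 3/25 + 27/100 → 39/100
merge 29/100 + 8/25 → 61/100
merge 39/100 + 61/100 → 1
L = 39/100 + 61/100 + 1 = 2 bits/symbol.

2 bits/symbol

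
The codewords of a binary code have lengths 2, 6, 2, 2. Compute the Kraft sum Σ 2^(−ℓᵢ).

With common denominator 2^6 = 64: Σ 2^(−ℓᵢ) = 16/64 + 1/64 + 16/64 + 16/64 = 49/64 = 0.765625.

0.765625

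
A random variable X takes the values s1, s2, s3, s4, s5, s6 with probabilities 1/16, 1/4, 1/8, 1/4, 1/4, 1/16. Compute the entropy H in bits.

2.375 bits

Each probability is a power of 1/2, so log₂(1/p) is an integer.
H = Σ p·log₂(1/p) = 1/16·4 + 1/4·2 + 1/8·3 + 1/4·2 + 1/4·2 + 1/16·4 = 2.375 bits.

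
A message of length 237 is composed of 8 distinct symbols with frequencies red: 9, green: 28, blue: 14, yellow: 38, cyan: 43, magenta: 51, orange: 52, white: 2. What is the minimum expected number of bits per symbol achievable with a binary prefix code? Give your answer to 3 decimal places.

2.717 bits/symbol

Probabilities are the counts divided by 237.
Repeatedly combine the two least-probable nodes; the expected code length is the sum of the merged weights.
merge 2/237 + 3/79 → 11/237
merge 11/237 + 14/237 → 25/237
merge 25/237 + 28/237 → 53/237
merge 38/237 + 43/237 → 27/79
merge 17/79 + 52/237 → 103/237
merge 53/237 + 27/79 → 134/237
merge 103/237 + 134/237 → 1
L = 11/237 + 25/237 + 53/237 + 27/79 + 103/237 + 134/237 + 1 = 644/237 ≈ 2.717 bits/symbol.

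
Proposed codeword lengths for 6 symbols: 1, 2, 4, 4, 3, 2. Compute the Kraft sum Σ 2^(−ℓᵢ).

With common denominator 2^4 = 16: Σ 2^(−ℓᵢ) = 8/16 + 4/16 + 1/16 + 1/16 + 2/16 + 4/16 = 20/16 = 1.25.

1.25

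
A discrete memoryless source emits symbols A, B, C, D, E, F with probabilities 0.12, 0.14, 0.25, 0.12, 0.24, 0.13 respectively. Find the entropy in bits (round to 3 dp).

2.508 bits

H = −Σ pᵢ log₂ pᵢ.
−0.12·log₂(0.12) = 0.3671
−0.14·log₂(0.14) = 0.3971
−0.25·log₂(0.25) = 0.5000
−0.12·log₂(0.12) = 0.3671
−0.24·log₂(0.24) = 0.4941
−0.13·log₂(0.13) = 0.3826
Sum ≈ 2.5080 → 2.508 bits.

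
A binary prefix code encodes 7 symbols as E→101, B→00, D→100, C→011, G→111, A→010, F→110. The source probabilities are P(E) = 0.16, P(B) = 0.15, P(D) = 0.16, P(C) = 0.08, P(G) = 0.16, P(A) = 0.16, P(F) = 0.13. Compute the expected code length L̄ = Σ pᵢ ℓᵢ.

2.85 bits/symbol

L̄ = Σ pᵢ·ℓᵢ = 0.16·3 + 0.15·2 + 0.16·3 + 0.08·3 + 0.16·3 + 0.16·3 + 0.13·3 = 2.85 bits/symbol.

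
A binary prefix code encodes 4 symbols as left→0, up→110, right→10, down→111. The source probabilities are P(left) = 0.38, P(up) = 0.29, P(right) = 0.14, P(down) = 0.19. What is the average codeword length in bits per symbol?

L̄ = Σ pᵢ·ℓᵢ = 0.38·1 + 0.29·3 + 0.14·2 + 0.19·3 = 2.1 bits/symbol.

2.1 bits/symbol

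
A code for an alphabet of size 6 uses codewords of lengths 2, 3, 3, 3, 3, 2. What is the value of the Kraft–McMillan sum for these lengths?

With common denominator 2^3 = 8: Σ 2^(−ℓᵢ) = 2/8 + 1/8 + 1/8 + 1/8 + 1/8 + 2/8 = 8/8 = 1.

1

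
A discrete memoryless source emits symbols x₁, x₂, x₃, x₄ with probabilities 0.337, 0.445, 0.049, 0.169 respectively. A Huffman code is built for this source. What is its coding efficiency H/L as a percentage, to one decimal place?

Entropy H = −Σ p log₂ p ≈ 1.6953 bits.
Huffman merges: 49/1000+169/1000→109/500; 109/500+337/1000→111/200; 89/200+111/200→1. L = 1773/1000 ≈ 1.7730.
Efficiency = H/L = 1.6953/1.7730 = 95.6%.

95.6%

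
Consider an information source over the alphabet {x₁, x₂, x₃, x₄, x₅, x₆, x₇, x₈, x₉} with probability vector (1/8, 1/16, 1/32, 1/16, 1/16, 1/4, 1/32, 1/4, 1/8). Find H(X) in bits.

2.8125 bits

Each probability is a power of 1/2, so log₂(1/p) is an integer.
H = Σ p·log₂(1/p) = 1/8·3 + 1/16·4 + 1/32·5 + 1/16·4 + 1/16·4 + 1/4·2 + 1/32·5 + 1/4·2 + 1/8·3 = 2.8125 bits.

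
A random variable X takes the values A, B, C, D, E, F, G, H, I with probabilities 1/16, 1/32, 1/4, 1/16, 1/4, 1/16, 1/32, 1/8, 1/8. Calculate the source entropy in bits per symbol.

2.8125 bits

Each probability is a power of 1/2, so log₂(1/p) is an integer.
H = Σ p·log₂(1/p) = 1/16·4 + 1/32·5 + 1/4·2 + 1/16·4 + 1/4·2 + 1/16·4 + 1/32·5 + 1/8·3 + 1/8·3 = 2.8125 bits.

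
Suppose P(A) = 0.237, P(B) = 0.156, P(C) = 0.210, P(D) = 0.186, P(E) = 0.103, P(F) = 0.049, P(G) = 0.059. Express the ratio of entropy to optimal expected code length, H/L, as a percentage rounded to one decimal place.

98.7%

Entropy H = −Σ p log₂ p ≈ 2.6264 bits.
Huffman merges: 49/1000+59/1000→27/250; 103/1000+27/250→211/1000; 39/250+93/500→171/500; 21/100+211/1000→421/1000; 237/1000+171/500→579/1000; 421/1000+579/1000→1. L = 2661/1000 ≈ 2.6610.
Efficiency = H/L = 2.6264/2.6610 = 98.7%.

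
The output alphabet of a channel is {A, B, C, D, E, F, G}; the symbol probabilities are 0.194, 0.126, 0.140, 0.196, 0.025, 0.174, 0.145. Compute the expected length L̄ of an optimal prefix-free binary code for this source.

2.761 bits/symbol

Repeatedly combine the two least-probable nodes; the expected code length is the sum of the merged weights.
merge 1/40 + 63/500 → 151/1000
merge 7/50 + 29/200 → 57/200
merge 151/1000 + 87/500 → 13/40
merge 97/500 + 49/250 → 39/100
merge 57/200 + 13/40 → 61/100
merge 39/100 + 61/100 → 1
L = 151/1000 + 57/200 + 13/40 + 39/100 + 61/100 + 1 = 2761/1000 = 2.761 bits/symbol.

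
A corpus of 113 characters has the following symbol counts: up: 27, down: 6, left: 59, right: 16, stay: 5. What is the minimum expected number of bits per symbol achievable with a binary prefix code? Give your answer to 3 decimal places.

Probabilities are the counts divided by 113.
Repeatedly combine the two least-probable nodes; the expected code length is the sum of the merged weights.
merge 5/113 + 6/113 → 11/113
merge 11/113 + 16/113 → 27/113
merge 27/113 + 27/113 → 54/113
merge 54/113 + 59/113 → 1
L = 11/113 + 27/113 + 54/113 + 1 = 205/113 ≈ 1.814 bits/symbol.

1.814 bits/symbol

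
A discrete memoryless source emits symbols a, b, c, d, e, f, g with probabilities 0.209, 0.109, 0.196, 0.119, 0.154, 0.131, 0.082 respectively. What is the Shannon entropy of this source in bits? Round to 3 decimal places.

2.742 bits

H = −Σ pᵢ log₂ pᵢ.
−0.209·log₂(0.209) = 0.4720
−0.109·log₂(0.109) = 0.3485
−0.196·log₂(0.196) = 0.4608
−0.119·log₂(0.119) = 0.3654
−0.154·log₂(0.154) = 0.4156
−0.131·log₂(0.131) = 0.3841
−0.082·log₂(0.082) = 0.2959
Sum ≈ 2.7425 → 2.742 bits.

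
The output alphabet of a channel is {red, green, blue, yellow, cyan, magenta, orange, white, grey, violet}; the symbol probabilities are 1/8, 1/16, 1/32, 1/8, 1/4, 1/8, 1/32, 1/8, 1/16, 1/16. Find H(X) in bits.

3.0625 bits

Each probability is a power of 1/2, so log₂(1/p) is an integer.
H = Σ p·log₂(1/p) = 1/8·3 + 1/16·4 + 1/32·5 + 1/8·3 + 1/4·2 + 1/8·3 + 1/32·5 + 1/8·3 + 1/16·4 + 1/16·4 = 3.0625 bits.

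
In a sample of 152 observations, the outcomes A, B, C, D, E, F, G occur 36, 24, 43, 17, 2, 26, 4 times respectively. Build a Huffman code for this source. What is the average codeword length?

Probabilities are the counts divided by 152.
Repeatedly combine the two least-probable nodes; the expected code length is the sum of the merged weights.
merge 1/76 + 1/38 → 3/76
merge 3/76 + 17/152 → 23/152
merge 23/152 + 3/19 → 47/152
merge 13/76 + 9/38 → 31/76
merge 43/152 + 47/152 → 45/76
merge 31/76 + 45/76 → 1
L = 3/76 + 23/152 + 47/152 + 31/76 + 45/76 + 1 = 5/2 = 2.5 bits/symbol.

2.5 bits/symbol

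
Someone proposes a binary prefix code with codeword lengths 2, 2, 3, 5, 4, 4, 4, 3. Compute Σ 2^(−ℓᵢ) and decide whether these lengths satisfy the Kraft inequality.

0.96875; yes

With common denominator 2^5 = 32: Σ 2^(−ℓᵢ) = 8/32 + 8/32 + 4/32 + 1/32 + 2/32 + 2/32 + 2/32 + 4/32 = 31/32 = 0.96875.
Kraft's inequality requires Σ ≤ 1; here Σ = 0.96875 ≤ 1, so such a prefix code exists.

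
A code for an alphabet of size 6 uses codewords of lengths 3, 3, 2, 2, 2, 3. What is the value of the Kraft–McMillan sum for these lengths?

1.125

With common denominator 2^3 = 8: Σ 2^(−ℓᵢ) = 1/8 + 1/8 + 2/8 + 2/8 + 2/8 + 1/8 = 9/8 = 1.125.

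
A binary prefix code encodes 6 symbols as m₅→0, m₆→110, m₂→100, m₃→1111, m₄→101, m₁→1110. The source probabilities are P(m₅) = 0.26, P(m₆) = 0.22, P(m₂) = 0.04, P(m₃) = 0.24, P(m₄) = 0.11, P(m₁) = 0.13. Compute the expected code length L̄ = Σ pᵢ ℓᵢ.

L̄ = Σ pᵢ·ℓᵢ = 0.26·1 + 0.22·3 + 0.04·3 + 0.24·4 + 0.11·3 + 0.13·4 = 2.85 bits/symbol.

2.85 bits/symbol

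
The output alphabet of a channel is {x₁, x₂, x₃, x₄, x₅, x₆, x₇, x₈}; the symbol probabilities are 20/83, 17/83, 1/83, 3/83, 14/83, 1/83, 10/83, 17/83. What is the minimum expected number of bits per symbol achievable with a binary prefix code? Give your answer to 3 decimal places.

Repeatedly combine the two least-probable nodes; the expected code length is the sum of the merged weights.
merge 1/83 + 1/83 → 2/83
merge 2/83 + 3/83 → 5/83
merge 5/83 + 10/83 → 15/83
merge 14/83 + 15/83 → 29/83
merge 17/83 + 17/83 → 34/83
merge 20/83 + 29/83 → 49/83
merge 34/83 + 49/83 → 1
L = 2/83 + 5/83 + 15/83 + 29/83 + 34/83 + 49/83 + 1 = 217/83 ≈ 2.614 bits/symbol.

2.614 bits/symbol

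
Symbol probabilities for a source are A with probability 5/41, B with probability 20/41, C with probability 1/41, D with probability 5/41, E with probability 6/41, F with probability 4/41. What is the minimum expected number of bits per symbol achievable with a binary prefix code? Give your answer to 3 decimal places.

2.146 bits/symbol

Repeatedly combine the two least-probable nodes; the expected code length is the sum of the merged weights.
merge 1/41 + 4/41 → 5/41
merge 5/41 + 5/41 → 10/41
merge 5/41 + 6/41 → 11/41
merge 10/41 + 11/41 → 21/41
merge 20/41 + 21/41 → 1
L = 5/41 + 10/41 + 11/41 + 21/41 + 1 = 88/41 ≈ 2.146 bits/symbol.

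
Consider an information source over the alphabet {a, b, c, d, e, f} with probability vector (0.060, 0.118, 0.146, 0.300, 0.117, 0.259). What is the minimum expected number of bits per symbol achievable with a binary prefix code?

Repeatedly combine the two least-probable nodes; the expected code length is the sum of the merged weights.
merge 3/50 + 117/1000 → 177/1000
merge 59/500 + 73/500 → 33/125
merge 177/1000 + 259/1000 → 109/250
merge 33/125 + 3/10 → 141/250
merge 109/250 + 141/250 → 1
L = 177/1000 + 33/125 + 109/250 + 141/250 + 1 = 2441/1000 = 2.441 bits/symbol.

2.441 bits/symbol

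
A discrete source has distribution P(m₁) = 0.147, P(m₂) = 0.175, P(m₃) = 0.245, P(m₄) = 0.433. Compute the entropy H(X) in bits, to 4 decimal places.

H = −Σ pᵢ log₂ pᵢ.
−0.147·log₂(0.147) = 0.4066
−0.175·log₂(0.175) = 0.4401
−0.245·log₂(0.245) = 0.4971
−0.433·log₂(0.433) = 0.5229
Sum ≈ 1.8667 → 1.8667 bits.

1.8667 bits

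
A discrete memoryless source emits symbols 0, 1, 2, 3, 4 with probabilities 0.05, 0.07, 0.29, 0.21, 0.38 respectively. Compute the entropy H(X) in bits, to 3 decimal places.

2.006 bits

H = −Σ pᵢ log₂ pᵢ.
−0.05·log₂(0.05) = 0.2161
−0.07·log₂(0.07) = 0.2686
−0.29·log₂(0.29) = 0.5179
−0.21·log₂(0.21) = 0.4728
−0.38·log₂(0.38) = 0.5305
Sum ≈ 2.0058 → 2.006 bits.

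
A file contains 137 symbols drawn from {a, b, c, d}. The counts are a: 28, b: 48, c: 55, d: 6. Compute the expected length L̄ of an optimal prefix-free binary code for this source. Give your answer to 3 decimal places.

Probabilities are the counts divided by 137.
Repeatedly combine the two least-probable nodes; the expected code length is the sum of the merged weights.
merge 6/137 + 28/137 → 34/137
merge 34/137 + 48/137 → 82/137
merge 55/137 + 82/137 → 1
L = 34/137 + 82/137 + 1 = 253/137 ≈ 1.847 bits/symbol.

1.847 bits/symbol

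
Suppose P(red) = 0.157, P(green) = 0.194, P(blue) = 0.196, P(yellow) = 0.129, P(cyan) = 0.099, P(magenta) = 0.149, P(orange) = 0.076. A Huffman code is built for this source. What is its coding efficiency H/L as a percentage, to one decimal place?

Entropy H = −Σ p log₂ p ≈ 2.7424 bits.
Huffman merges: 19/250+99/1000→7/40; 129/1000+149/1000→139/500; 157/1000+7/40→83/250; 97/500+49/250→39/100; 139/500+83/250→61/100; 39/100+61/100→1. L = 557/200 ≈ 2.7850.
Efficiency = H/L = 2.7424/2.7850 = 98.5%.

98.5%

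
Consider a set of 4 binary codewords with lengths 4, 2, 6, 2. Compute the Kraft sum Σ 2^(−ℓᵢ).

0.578125

With common denominator 2^6 = 64: Σ 2^(−ℓᵢ) = 4/64 + 16/64 + 1/64 + 16/64 = 37/64 = 0.578125.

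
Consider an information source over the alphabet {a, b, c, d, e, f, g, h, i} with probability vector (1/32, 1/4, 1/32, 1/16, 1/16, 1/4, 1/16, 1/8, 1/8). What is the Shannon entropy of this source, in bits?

Each probability is a power of 1/2, so log₂(1/p) is an integer.
H = Σ p·log₂(1/p) = 1/32·5 + 1/4·2 + 1/32·5 + 1/16·4 + 1/16·4 + 1/4·2 + 1/16·4 + 1/8·3 + 1/8·3 = 2.8125 bits.

2.8125 bits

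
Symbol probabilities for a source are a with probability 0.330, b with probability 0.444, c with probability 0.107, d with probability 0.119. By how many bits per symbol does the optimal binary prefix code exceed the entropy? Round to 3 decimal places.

Entropy H = −Σ p log₂ p ≈ 1.7584 bits.
Huffman merges: 107/1000+119/1000→113/500; 113/500+33/100→139/250; 111/250+139/250→1. L = 891/500 ≈ 1.7820.
L − H = 1.7820 − 1.7584 = 0.024 bits.

0.024 bits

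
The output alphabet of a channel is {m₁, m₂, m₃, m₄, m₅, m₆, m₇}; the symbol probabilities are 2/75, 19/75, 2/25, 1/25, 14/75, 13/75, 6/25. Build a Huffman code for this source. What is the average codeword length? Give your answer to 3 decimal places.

2.533 bits/symbol

Repeatedly combine the two least-probable nodes; the expected code length is the sum of the merged weights.
merge 2/75 + 1/25 → 1/15
merge 1/15 + 2/25 → 11/75
merge 11/75 + 13/75 → 8/25
merge 14/75 + 6/25 → 32/75
merge 19/75 + 8/25 → 43/75
merge 32/75 + 43/75 → 1
L = 1/15 + 11/75 + 8/25 + 32/75 + 43/75 + 1 = 38/15 ≈ 2.533 bits/symbol.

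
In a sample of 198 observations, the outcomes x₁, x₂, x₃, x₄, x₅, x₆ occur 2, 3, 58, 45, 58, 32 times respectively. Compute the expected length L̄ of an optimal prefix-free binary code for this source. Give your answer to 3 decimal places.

Probabilities are the counts divided by 198.
Repeatedly combine the two least-probable nodes; the expected code length is the sum of the merged weights.
merge 1/99 + 1/66 → 5/198
merge 5/198 + 16/99 → 37/198
merge 37/198 + 5/22 → 41/99
merge 29/99 + 29/99 → 58/99
merge 41/99 + 58/99 → 1
L = 5/198 + 37/198 + 41/99 + 58/99 + 1 = 73/33 ≈ 2.212 bits/symbol.

2.212 bits/symbol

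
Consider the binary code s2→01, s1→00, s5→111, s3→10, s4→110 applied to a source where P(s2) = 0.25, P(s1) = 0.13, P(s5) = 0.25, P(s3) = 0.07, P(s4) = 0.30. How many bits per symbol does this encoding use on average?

L̄ = Σ pᵢ·ℓᵢ = 0.25·2 + 0.13·2 + 0.25·3 + 0.07·2 + 0.30·3 = 2.55 bits/symbol.

2.55 bits/symbol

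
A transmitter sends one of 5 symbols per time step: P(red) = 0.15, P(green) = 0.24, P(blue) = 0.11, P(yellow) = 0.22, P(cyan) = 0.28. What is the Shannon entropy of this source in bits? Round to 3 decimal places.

H = −Σ pᵢ log₂ pᵢ.
−0.15·log₂(0.15) = 0.4105
−0.24·log₂(0.24) = 0.4941
−0.11·log₂(0.11) = 0.3503
−0.22·log₂(0.22) = 0.4806
−0.28·log₂(0.28) = 0.5142
Sum ≈ 2.2498 → 2.250 bits.

2.250 bits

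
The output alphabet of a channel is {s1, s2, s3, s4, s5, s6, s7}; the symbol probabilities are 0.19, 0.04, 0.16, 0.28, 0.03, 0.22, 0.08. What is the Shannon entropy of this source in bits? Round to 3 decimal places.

H = −Σ pᵢ log₂ pᵢ.
−0.19·log₂(0.19) = 0.4552
−0.04·log₂(0.04) = 0.1858
−0.16·log₂(0.16) = 0.4230
−0.28·log₂(0.28) = 0.5142
−0.03·log₂(0.03) = 0.1518
−0.22·log₂(0.22) = 0.4806
−0.08·log₂(0.08) = 0.2915
Sum ≈ 2.5021 → 2.502 bits.

2.502 bits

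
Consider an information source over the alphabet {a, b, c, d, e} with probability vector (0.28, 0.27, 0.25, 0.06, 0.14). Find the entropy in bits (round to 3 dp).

H = −Σ pᵢ log₂ pᵢ.
−0.28·log₂(0.28) = 0.5142
−0.27·log₂(0.27) = 0.5100
−0.25·log₂(0.25) = 0.5000
−0.06·log₂(0.06) = 0.2435
−0.14·log₂(0.14) = 0.3971
Sum ≈ 2.1649 → 2.165 bits.

2.165 bits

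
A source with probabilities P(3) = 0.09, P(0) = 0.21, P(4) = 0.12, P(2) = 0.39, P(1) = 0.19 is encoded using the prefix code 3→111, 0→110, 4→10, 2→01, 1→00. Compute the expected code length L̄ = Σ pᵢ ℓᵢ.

L̄ = Σ pᵢ·ℓᵢ = 0.09·3 + 0.21·3 + 0.12·2 + 0.39·2 + 0.19·2 = 2.3 bits/symbol.

2.3 bits/symbol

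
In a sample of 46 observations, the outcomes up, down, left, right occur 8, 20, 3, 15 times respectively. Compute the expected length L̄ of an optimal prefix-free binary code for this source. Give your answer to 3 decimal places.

Probabilities are the counts divided by 46.
Repeatedly combine the two least-probable nodes; the expected code length is the sum of the merged weights.
merge 3/46 + 4/23 → 11/46
merge 11/46 + 15/46 → 13/23
merge 10/23 + 13/23 → 1
L = 11/46 + 13/23 + 1 = 83/46 ≈ 1.804 bits/symbol.

1.804 bits/symbol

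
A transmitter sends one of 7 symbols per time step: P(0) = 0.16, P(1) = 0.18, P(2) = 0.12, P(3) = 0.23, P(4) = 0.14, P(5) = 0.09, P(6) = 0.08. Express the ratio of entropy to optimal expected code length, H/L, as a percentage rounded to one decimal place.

Entropy H = −Σ p log₂ p ≈ 2.7243 bits.
Huffman merges: 2/25+9/100→17/100; 3/25+7/50→13/50; 4/25+17/100→33/100; 9/50+23/100→41/100; 13/50+33/100→59/100; 41/100+59/100→1. L = 69/25 ≈ 2.7600.
Efficiency = H/L = 2.7243/2.7600 = 98.7%.

98.7%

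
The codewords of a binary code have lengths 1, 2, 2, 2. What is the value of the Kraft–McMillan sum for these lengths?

With common denominator 2^2 = 4: Σ 2^(−ℓᵢ) = 2/4 + 1/4 + 1/4 + 1/4 = 5/4 = 1.25.

1.25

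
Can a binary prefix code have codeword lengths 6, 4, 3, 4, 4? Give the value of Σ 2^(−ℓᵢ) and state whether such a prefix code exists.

With common denominator 2^6 = 64: Σ 2^(−ℓᵢ) = 1/64 + 4/64 + 8/64 + 4/64 + 4/64 = 21/64 = 0.328125.
Kraft's inequality requires Σ ≤ 1; here Σ = 0.328125 ≤ 1, so such a prefix code exists.

0.328125; yes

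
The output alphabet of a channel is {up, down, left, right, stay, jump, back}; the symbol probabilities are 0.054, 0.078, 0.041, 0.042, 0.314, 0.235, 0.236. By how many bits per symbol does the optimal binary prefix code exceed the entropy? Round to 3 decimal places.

Entropy H = −Σ p log₂ p ≈ 2.4028 bits.
Huffman merges: 41/1000+21/500→83/1000; 27/500+39/500→33/250; 83/1000+33/250→43/200; 43/200+47/200→9/20; 59/250+157/500→11/20; 9/20+11/20→1. L = 243/100 ≈ 2.4300.
L − H = 2.4300 − 2.4028 = 0.027 bits.

0.027 bits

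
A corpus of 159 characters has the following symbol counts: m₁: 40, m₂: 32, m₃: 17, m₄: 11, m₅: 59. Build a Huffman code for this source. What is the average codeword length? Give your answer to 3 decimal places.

2.176 bits/symbol

Probabilities are the counts divided by 159.
Repeatedly combine the two least-probable nodes; the expected code length is the sum of the merged weights.
merge 11/159 + 17/159 → 28/159
merge 28/159 + 32/159 → 20/53
merge 40/159 + 59/159 → 33/53
merge 20/53 + 33/53 → 1
L = 28/159 + 20/53 + 33/53 + 1 = 346/159 ≈ 2.176 bits/symbol.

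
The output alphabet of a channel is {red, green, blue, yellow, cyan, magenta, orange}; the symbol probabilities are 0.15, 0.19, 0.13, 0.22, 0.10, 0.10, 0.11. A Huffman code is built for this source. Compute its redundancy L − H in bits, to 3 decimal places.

0.036 bits

Entropy H = −Σ p log₂ p ≈ 2.7437 bits.
Huffman merges: 1/10+1/10→1/5; 11/100+13/100→6/25; 3/20+19/100→17/50; 1/5+11/50→21/50; 6/25+17/50→29/50; 21/50+29/50→1. L = 139/50 ≈ 2.7800.
L − H = 2.7800 − 2.7437 = 0.036 bits.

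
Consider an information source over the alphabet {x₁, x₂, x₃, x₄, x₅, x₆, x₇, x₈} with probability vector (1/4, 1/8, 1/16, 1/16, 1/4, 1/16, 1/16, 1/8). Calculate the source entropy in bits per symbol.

2.75 bits

Each probability is a power of 1/2, so log₂(1/p) is an integer.
H = Σ p·log₂(1/p) = 1/4·2 + 1/8·3 + 1/16·4 + 1/16·4 + 1/4·2 + 1/16·4 + 1/16·4 + 1/8·3 = 2.75 bits.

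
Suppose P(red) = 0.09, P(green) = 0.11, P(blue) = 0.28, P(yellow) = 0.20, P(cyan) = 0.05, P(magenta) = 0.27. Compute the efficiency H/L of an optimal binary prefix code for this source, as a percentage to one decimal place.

99.1%

Entropy H = −Σ p log₂ p ≈ 2.3677 bits.
Huffman merges: 1/20+9/100→7/50; 11/100+7/50→1/4; 1/5+1/4→9/20; 27/100+7/25→11/20; 9/20+11/20→1. L = 239/100 ≈ 2.3900.
Efficiency = H/L = 2.3677/2.3900 = 99.1%.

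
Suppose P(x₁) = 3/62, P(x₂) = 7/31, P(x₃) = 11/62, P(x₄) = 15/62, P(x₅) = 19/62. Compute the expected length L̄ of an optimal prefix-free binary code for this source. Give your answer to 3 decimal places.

Repeatedly combine the two least-probable nodes; the expected code length is the sum of the merged weights.
merge 3/62 + 11/62 → 7/31
merge 7/31 + 7/31 → 14/31
merge 15/62 + 19/62 → 17/31
merge 14/31 + 17/31 → 1
L = 7/31 + 14/31 + 17/31 + 1 = 69/31 ≈ 2.226 bits/symbol.

2.226 bits/symbol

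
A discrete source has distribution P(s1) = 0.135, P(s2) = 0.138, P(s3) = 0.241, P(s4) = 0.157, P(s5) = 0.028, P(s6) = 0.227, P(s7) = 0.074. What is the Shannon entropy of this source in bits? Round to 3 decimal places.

H = −Σ pᵢ log₂ pᵢ.
−0.135·log₂(0.135) = 0.3900
−0.138·log₂(0.138) = 0.3943
−0.241·log₂(0.241) = 0.4947
−0.157·log₂(0.157) = 0.4194
−0.028·log₂(0.028) = 0.1444
−0.227·log₂(0.227) = 0.4856
−0.074·log₂(0.074) = 0.2780
Sum ≈ 2.6064 → 2.606 bits.

2.606 bits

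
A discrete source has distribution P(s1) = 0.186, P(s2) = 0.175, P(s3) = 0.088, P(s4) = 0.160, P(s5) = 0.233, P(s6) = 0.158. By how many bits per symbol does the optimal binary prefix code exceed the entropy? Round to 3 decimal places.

0.048 bits

Entropy H = −Σ p log₂ p ≈ 2.5332 bits.
Huffman merges: 11/125+79/500→123/500; 4/25+7/40→67/200; 93/500+233/1000→419/1000; 123/500+67/200→581/1000; 419/1000+581/1000→1. L = 2581/1000 ≈ 2.5810.
L − H = 2.5810 − 2.5332 = 0.048 bits.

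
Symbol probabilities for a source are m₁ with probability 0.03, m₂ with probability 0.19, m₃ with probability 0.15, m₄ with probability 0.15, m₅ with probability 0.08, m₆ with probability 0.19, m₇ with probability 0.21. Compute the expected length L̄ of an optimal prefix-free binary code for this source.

Repeatedly combine the two least-probable nodes; the expected code length is the sum of the merged weights.
merge 3/100 + 2/25 → 11/100
merge 11/100 + 3/20 → 13/50
merge 3/20 + 19/100 → 17/50
merge 19/100 + 21/100 → 2/5
merge 13/50 + 17/50 → 3/5
merge 2/5 + 3/5 → 1
L = 11/100 + 13/50 + 17/50 + 2/5 + 3/5 + 1 = 271/100 = 2.71 bits/symbol.

2.71 bits/symbol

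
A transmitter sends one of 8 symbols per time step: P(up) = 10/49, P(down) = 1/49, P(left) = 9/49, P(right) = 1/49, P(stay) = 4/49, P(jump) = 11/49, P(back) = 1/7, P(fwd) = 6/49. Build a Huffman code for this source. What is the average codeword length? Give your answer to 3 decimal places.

2.735 bits/symbol

Repeatedly combine the two least-probable nodes; the expected code length is the sum of the merged weights.
merge 1/49 + 1/49 → 2/49
merge 2/49 + 4/49 → 6/49
merge 6/49 + 6/49 → 12/49
merge 1/7 + 9/49 → 16/49
merge 10/49 + 11/49 → 3/7
merge 12/49 + 16/49 → 4/7
merge 3/7 + 4/7 → 1
L = 2/49 + 6/49 + 12/49 + 16/49 + 3/7 + 4/7 + 1 = 134/49 ≈ 2.735 bits/symbol.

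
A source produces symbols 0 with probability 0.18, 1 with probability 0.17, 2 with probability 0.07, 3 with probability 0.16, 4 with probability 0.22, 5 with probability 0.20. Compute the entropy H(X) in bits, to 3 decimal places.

2.516 bits

H = −Σ pᵢ log₂ pᵢ.
−0.18·log₂(0.18) = 0.4453
−0.17·log₂(0.17) = 0.4346
−0.07·log₂(0.07) = 0.2686
−0.16·log₂(0.16) = 0.4230
−0.22·log₂(0.22) = 0.4806
−0.20·log₂(0.20) = 0.4644
Sum ≈ 2.5164 → 2.516 bits.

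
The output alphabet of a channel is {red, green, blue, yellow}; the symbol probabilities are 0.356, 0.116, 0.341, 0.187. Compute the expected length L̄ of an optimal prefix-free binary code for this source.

1.947 bits/symbol

Repeatedly combine the two least-probable nodes; the expected code length is the sum of the merged weights.
merge 29/250 + 187/1000 → 303/1000
merge 303/1000 + 341/1000 → 161/250
merge 89/250 + 161/250 → 1
L = 303/1000 + 161/250 + 1 = 1947/1000 = 1.947 bits/symbol.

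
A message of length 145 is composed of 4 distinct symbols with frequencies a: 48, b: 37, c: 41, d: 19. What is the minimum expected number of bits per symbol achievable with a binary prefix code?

2 bits/symbol

Probabilities are the counts divided by 145.
Repeatedly combine the two least-probable nodes; the expected code length is the sum of the merged weights.
merge 19/145 + 37/145 → 56/145
merge 41/145 + 48/145 → 89/145
merge 56/145 + 89/145 → 1
L = 56/145 + 89/145 + 1 = 2 bits/symbol.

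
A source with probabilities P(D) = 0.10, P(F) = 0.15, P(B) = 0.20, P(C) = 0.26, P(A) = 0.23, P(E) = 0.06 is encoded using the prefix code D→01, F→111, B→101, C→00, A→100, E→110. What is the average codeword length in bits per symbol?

L̄ = Σ pᵢ·ℓᵢ = 0.10·2 + 0.15·3 + 0.20·3 + 0.26·2 + 0.23·3 + 0.06·3 = 2.64 bits/symbol.

2.64 bits/symbol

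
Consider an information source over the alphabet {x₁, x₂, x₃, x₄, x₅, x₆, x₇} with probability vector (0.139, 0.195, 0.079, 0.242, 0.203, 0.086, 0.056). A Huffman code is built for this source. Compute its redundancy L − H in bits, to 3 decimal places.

0.045 bits

Entropy H = −Σ p log₂ p ≈ 2.6445 bits.
Huffman merges: 7/125+79/1000→27/200; 43/500+27/200→221/1000; 139/1000+39/200→167/500; 203/1000+221/1000→53/125; 121/500+167/500→72/125; 53/125+72/125→1. L = 269/100 ≈ 2.6900.
L − H = 2.6900 − 2.6445 = 0.045 bits.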